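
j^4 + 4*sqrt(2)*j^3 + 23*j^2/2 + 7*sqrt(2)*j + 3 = (j + sqrt(2)/2)*(j + sqrt(2))^2*(j + 3*sqrt(2)/2)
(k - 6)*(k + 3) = k^2 - 3*k - 18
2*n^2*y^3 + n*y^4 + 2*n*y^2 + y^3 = y^2*(2*n + y)*(n*y + 1)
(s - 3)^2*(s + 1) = s^3 - 5*s^2 + 3*s + 9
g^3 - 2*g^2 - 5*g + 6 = (g - 3)*(g - 1)*(g + 2)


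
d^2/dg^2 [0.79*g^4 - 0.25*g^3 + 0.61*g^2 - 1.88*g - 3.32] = 9.48*g^2 - 1.5*g + 1.22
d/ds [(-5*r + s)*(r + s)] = -4*r + 2*s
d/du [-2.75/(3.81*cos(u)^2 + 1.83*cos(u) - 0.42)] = -(20.955*cos(u) + 5.0325)*sin(u)/(3.81*cos(u)^2 + 1.83*cos(u) - 0.42)^2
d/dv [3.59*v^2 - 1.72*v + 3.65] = 7.18*v - 1.72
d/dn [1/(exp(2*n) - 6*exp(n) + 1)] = 2*(3 - exp(n))*exp(n)/(exp(2*n) - 6*exp(n) + 1)^2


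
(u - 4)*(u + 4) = u^2 - 16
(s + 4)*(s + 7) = s^2 + 11*s + 28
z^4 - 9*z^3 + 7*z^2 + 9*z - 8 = (z - 8)*(z - 1)^2*(z + 1)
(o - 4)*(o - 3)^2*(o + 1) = o^4 - 9*o^3 + 23*o^2 - 3*o - 36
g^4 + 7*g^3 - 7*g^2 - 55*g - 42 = (g - 3)*(g + 1)*(g + 2)*(g + 7)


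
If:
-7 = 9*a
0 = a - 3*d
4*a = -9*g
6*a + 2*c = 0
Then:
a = -7/9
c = 7/3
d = -7/27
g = 28/81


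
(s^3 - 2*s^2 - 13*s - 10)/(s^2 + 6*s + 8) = (s^2 - 4*s - 5)/(s + 4)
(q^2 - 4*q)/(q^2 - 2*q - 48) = q*(4 - q)/(-q^2 + 2*q + 48)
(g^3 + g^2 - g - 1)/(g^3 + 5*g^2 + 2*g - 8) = (g^2 + 2*g + 1)/(g^2 + 6*g + 8)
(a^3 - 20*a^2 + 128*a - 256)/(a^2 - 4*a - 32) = (a^2 - 12*a + 32)/(a + 4)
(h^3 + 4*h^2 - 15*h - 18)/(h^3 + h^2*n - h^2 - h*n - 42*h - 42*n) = (h^2 - 2*h - 3)/(h^2 + h*n - 7*h - 7*n)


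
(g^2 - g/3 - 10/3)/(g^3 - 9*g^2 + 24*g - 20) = (g + 5/3)/(g^2 - 7*g + 10)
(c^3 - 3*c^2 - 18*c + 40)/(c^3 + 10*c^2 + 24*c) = (c^2 - 7*c + 10)/(c*(c + 6))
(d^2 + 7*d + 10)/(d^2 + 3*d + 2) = (d + 5)/(d + 1)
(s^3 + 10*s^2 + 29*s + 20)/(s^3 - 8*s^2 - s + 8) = (s^2 + 9*s + 20)/(s^2 - 9*s + 8)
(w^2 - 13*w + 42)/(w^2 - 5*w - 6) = (w - 7)/(w + 1)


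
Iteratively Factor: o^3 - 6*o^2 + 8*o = (o)*(o^2 - 6*o + 8) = o*(o - 2)*(o - 4)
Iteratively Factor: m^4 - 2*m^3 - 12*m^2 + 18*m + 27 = (m - 3)*(m^3 + m^2 - 9*m - 9) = (m - 3)^2*(m^2 + 4*m + 3) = (m - 3)^2*(m + 3)*(m + 1)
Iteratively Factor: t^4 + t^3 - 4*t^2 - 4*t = (t)*(t^3 + t^2 - 4*t - 4) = t*(t - 2)*(t^2 + 3*t + 2) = t*(t - 2)*(t + 1)*(t + 2)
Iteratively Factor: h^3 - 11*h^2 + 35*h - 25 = (h - 5)*(h^2 - 6*h + 5) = (h - 5)*(h - 1)*(h - 5)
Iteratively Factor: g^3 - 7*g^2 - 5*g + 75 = (g - 5)*(g^2 - 2*g - 15) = (g - 5)*(g + 3)*(g - 5)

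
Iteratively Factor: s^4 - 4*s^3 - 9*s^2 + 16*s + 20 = (s + 2)*(s^3 - 6*s^2 + 3*s + 10) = (s - 2)*(s + 2)*(s^2 - 4*s - 5) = (s - 5)*(s - 2)*(s + 2)*(s + 1)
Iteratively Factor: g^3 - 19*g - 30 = (g - 5)*(g^2 + 5*g + 6) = (g - 5)*(g + 2)*(g + 3)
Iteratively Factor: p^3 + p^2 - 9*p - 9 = (p + 1)*(p^2 - 9) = (p - 3)*(p + 1)*(p + 3)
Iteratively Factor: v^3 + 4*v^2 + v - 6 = (v - 1)*(v^2 + 5*v + 6) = (v - 1)*(v + 2)*(v + 3)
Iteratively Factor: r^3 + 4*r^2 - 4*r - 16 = (r - 2)*(r^2 + 6*r + 8) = (r - 2)*(r + 2)*(r + 4)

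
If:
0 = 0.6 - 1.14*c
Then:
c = 0.53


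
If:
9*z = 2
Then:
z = 2/9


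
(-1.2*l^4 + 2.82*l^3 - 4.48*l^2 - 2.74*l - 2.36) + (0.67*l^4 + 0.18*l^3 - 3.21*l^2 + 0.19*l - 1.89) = -0.53*l^4 + 3.0*l^3 - 7.69*l^2 - 2.55*l - 4.25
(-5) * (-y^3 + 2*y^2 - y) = 5*y^3 - 10*y^2 + 5*y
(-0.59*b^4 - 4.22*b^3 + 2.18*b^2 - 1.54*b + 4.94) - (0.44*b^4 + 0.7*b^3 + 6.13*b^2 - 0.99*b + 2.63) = -1.03*b^4 - 4.92*b^3 - 3.95*b^2 - 0.55*b + 2.31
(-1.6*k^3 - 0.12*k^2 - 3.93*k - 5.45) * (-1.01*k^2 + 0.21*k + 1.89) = 1.616*k^5 - 0.2148*k^4 + 0.9201*k^3 + 4.4524*k^2 - 8.5722*k - 10.3005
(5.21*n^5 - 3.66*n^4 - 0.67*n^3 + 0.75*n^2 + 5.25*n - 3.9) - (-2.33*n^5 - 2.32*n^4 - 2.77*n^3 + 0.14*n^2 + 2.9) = 7.54*n^5 - 1.34*n^4 + 2.1*n^3 + 0.61*n^2 + 5.25*n - 6.8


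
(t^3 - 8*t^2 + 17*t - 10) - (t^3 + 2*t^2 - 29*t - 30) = -10*t^2 + 46*t + 20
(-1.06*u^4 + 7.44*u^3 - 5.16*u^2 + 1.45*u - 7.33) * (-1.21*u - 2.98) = 1.2826*u^5 - 5.8436*u^4 - 15.9276*u^3 + 13.6223*u^2 + 4.5483*u + 21.8434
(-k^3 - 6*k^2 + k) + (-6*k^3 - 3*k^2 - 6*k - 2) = -7*k^3 - 9*k^2 - 5*k - 2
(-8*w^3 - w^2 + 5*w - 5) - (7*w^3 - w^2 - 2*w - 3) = -15*w^3 + 7*w - 2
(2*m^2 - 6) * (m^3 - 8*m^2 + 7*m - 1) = 2*m^5 - 16*m^4 + 8*m^3 + 46*m^2 - 42*m + 6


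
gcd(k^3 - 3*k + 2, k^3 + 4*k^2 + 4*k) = k + 2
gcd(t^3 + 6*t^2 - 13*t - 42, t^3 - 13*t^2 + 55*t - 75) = t - 3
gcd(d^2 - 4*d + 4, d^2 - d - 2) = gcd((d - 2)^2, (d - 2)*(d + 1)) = d - 2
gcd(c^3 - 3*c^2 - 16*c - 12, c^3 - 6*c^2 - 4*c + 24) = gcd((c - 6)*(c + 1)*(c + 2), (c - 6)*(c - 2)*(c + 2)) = c^2 - 4*c - 12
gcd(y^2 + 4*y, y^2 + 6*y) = y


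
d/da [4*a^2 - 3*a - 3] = 8*a - 3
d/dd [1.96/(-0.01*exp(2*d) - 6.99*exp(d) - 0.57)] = (0.0392*exp(d) + 13.7004)*exp(d)/(0.01*exp(2*d) + 6.99*exp(d) + 0.57)^2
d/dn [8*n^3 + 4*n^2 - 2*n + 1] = 24*n^2 + 8*n - 2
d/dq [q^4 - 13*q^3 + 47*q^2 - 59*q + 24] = 4*q^3 - 39*q^2 + 94*q - 59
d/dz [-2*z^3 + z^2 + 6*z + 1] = -6*z^2 + 2*z + 6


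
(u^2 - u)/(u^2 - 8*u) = (u - 1)/(u - 8)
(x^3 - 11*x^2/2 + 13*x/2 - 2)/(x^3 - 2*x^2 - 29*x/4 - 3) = 2*(2*x^2 - 3*x + 1)/(4*x^2 + 8*x + 3)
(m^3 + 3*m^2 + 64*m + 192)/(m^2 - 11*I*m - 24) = (m^2 + m*(3 + 8*I) + 24*I)/(m - 3*I)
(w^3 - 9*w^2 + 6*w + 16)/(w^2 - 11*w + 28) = (w^3 - 9*w^2 + 6*w + 16)/(w^2 - 11*w + 28)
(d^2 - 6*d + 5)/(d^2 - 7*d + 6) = (d - 5)/(d - 6)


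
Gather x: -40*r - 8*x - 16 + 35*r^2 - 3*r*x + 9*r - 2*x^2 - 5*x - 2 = 35*r^2 - 31*r - 2*x^2 + x*(-3*r - 13) - 18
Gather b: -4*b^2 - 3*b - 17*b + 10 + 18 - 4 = -4*b^2 - 20*b + 24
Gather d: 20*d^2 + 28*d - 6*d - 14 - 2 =20*d^2 + 22*d - 16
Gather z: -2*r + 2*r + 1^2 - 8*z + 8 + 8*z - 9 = 0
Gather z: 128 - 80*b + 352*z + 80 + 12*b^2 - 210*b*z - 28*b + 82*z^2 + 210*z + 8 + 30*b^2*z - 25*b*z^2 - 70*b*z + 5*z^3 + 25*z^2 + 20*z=12*b^2 - 108*b + 5*z^3 + z^2*(107 - 25*b) + z*(30*b^2 - 280*b + 582) + 216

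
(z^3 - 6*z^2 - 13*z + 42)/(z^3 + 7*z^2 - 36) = (z - 7)/(z + 6)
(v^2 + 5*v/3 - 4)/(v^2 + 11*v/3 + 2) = (3*v - 4)/(3*v + 2)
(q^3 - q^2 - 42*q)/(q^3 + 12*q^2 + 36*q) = (q - 7)/(q + 6)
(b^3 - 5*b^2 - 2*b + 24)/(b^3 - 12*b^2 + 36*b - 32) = (b^3 - 5*b^2 - 2*b + 24)/(b^3 - 12*b^2 + 36*b - 32)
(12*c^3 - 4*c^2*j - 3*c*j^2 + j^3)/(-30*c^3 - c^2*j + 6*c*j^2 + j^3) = (-6*c^2 - c*j + j^2)/(15*c^2 + 8*c*j + j^2)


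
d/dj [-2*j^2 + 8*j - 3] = 8 - 4*j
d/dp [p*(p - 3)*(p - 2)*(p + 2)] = 4*p^3 - 9*p^2 - 8*p + 12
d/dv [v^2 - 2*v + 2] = 2*v - 2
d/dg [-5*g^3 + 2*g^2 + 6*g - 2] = -15*g^2 + 4*g + 6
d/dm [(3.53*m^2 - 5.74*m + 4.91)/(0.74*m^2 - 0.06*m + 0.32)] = (4.0358*m^2 - 5.0076*m - 1.5422)/(0.5476*m^4 - 0.0888*m^3 + 0.4772*m^2 - 0.0384*m + 0.1024)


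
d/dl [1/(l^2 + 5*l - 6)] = (-2*l - 5)/(l^2 + 5*l - 6)^2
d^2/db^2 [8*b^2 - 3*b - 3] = 16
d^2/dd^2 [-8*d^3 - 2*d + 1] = -48*d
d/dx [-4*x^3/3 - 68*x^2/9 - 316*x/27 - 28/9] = -4*x^2 - 136*x/9 - 316/27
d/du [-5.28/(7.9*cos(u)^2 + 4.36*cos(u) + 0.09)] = -(83.424*cos(u) + 23.0208)*sin(u)/(7.9*cos(u)^2 + 4.36*cos(u) + 0.09)^2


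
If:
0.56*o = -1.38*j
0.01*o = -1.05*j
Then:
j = 0.00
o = 0.00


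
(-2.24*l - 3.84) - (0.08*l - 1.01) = -2.32*l - 2.83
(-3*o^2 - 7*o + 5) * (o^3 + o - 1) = -3*o^5 - 7*o^4 + 2*o^3 - 4*o^2 + 12*o - 5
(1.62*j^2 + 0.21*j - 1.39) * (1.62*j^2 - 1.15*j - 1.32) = 2.6244*j^4 - 1.5228*j^3 - 4.6317*j^2 + 1.3213*j + 1.8348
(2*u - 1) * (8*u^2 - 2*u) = 16*u^3 - 12*u^2 + 2*u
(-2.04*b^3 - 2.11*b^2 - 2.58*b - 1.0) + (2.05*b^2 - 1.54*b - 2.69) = -2.04*b^3 - 0.0600000000000001*b^2 - 4.12*b - 3.69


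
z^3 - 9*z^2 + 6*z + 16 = (z - 8)*(z - 2)*(z + 1)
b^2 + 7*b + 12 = (b + 3)*(b + 4)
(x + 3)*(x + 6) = x^2 + 9*x + 18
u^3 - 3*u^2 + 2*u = u*(u - 2)*(u - 1)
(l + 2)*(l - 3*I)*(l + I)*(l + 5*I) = l^4 + 2*l^3 + 3*I*l^3 + 13*l^2 + 6*I*l^2 + 26*l + 15*I*l + 30*I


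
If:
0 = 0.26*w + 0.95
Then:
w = -3.65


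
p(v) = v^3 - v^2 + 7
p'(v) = 3*v^2 - 2*v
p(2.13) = 12.13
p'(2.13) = 9.35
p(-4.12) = -79.91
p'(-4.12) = 59.16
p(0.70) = 6.85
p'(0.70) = 0.07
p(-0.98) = 5.10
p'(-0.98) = 4.84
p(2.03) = 11.24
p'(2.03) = 8.30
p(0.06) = 7.00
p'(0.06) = -0.11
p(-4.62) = -112.96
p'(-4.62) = 73.27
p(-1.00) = 5.00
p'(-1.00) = 5.00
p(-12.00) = -1865.00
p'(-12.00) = 456.00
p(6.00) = 187.00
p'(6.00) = 96.00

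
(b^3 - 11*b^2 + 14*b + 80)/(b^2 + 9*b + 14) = (b^2 - 13*b + 40)/(b + 7)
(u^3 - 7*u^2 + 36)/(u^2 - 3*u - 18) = (u^2 - u - 6)/(u + 3)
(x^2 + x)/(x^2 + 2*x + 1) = x/(x + 1)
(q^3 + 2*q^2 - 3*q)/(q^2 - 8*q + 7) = q*(q + 3)/(q - 7)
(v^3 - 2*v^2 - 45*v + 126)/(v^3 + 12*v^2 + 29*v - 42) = (v^2 - 9*v + 18)/(v^2 + 5*v - 6)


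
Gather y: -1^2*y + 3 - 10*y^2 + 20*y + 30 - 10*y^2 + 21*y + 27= -20*y^2 + 40*y + 60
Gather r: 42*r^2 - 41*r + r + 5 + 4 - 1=42*r^2 - 40*r + 8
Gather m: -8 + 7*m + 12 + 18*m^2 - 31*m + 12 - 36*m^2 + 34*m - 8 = -18*m^2 + 10*m + 8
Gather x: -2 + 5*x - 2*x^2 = -2*x^2 + 5*x - 2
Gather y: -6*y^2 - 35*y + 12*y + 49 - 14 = -6*y^2 - 23*y + 35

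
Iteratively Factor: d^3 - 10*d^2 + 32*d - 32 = (d - 4)*(d^2 - 6*d + 8) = (d - 4)*(d - 2)*(d - 4)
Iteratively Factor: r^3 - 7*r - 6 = (r + 1)*(r^2 - r - 6) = (r - 3)*(r + 1)*(r + 2)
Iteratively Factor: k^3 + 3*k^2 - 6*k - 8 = (k - 2)*(k^2 + 5*k + 4) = (k - 2)*(k + 1)*(k + 4)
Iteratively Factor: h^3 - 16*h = (h)*(h^2 - 16) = h*(h + 4)*(h - 4)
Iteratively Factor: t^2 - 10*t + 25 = (t - 5)*(t - 5)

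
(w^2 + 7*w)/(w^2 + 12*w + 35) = w/(w + 5)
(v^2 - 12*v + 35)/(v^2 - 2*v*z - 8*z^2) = (-v^2 + 12*v - 35)/(-v^2 + 2*v*z + 8*z^2)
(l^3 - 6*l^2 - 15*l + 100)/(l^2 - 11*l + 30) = (l^2 - l - 20)/(l - 6)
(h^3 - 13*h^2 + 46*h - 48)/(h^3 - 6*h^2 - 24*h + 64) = (h - 3)/(h + 4)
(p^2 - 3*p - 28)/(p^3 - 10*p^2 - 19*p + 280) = (p + 4)/(p^2 - 3*p - 40)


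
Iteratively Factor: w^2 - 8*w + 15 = (w - 3)*(w - 5)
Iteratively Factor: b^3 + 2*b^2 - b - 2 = (b + 1)*(b^2 + b - 2) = (b + 1)*(b + 2)*(b - 1)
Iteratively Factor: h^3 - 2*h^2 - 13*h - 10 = (h + 1)*(h^2 - 3*h - 10) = (h - 5)*(h + 1)*(h + 2)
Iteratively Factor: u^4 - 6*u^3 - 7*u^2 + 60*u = (u + 3)*(u^3 - 9*u^2 + 20*u) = u*(u + 3)*(u^2 - 9*u + 20) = u*(u - 4)*(u + 3)*(u - 5)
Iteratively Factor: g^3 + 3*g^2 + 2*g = (g + 1)*(g^2 + 2*g) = g*(g + 1)*(g + 2)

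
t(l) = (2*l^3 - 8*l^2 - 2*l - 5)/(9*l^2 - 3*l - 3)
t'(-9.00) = 0.22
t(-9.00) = -2.78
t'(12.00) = 0.23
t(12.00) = 1.81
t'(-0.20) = -8.53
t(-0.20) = 2.42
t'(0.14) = 1.02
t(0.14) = 1.67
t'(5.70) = 0.25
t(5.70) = 0.35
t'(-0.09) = -3.00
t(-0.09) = 1.84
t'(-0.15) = -5.28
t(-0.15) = 2.08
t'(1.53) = 1.73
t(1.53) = -1.46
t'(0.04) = -0.36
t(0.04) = 1.64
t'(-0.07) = -2.46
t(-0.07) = 1.78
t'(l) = (3 - 18*l)*(2*l^3 - 8*l^2 - 2*l - 5)/(9*l^2 - 3*l - 3)^2 + (6*l^2 - 16*l - 2)/(9*l^2 - 3*l - 3) = (6*l^4 - 4*l^3 + 8*l^2 + 46*l - 3)/(3*(9*l^4 - 6*l^3 - 5*l^2 + 2*l + 1))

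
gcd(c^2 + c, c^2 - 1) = c + 1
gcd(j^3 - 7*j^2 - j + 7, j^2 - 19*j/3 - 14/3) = j - 7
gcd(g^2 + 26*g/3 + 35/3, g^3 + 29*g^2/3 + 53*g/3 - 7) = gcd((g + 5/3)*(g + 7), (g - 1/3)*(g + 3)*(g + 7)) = g + 7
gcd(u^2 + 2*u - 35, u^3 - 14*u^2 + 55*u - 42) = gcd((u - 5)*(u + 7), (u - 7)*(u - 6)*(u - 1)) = 1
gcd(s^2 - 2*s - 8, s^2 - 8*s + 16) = s - 4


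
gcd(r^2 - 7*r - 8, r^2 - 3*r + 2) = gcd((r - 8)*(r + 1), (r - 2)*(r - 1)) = 1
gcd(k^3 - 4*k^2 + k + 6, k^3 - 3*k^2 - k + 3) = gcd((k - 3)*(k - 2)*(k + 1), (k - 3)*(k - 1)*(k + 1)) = k^2 - 2*k - 3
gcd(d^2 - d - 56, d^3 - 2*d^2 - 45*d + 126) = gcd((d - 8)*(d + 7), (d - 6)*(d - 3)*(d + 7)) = d + 7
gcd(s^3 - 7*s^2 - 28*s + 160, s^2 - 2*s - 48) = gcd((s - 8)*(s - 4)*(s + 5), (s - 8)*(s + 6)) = s - 8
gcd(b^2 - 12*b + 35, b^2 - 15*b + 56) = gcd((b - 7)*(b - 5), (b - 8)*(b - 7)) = b - 7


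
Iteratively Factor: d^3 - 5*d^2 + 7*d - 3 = (d - 1)*(d^2 - 4*d + 3) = (d - 1)^2*(d - 3)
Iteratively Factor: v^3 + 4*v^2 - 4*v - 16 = (v - 2)*(v^2 + 6*v + 8) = (v - 2)*(v + 2)*(v + 4)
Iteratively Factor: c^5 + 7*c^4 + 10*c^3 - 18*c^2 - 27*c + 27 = (c + 3)*(c^4 + 4*c^3 - 2*c^2 - 12*c + 9) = (c - 1)*(c + 3)*(c^3 + 5*c^2 + 3*c - 9) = (c - 1)^2*(c + 3)*(c^2 + 6*c + 9) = (c - 1)^2*(c + 3)^2*(c + 3)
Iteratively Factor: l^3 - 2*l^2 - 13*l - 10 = (l - 5)*(l^2 + 3*l + 2) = (l - 5)*(l + 2)*(l + 1)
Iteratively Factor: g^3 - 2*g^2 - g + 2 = (g - 1)*(g^2 - g - 2) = (g - 2)*(g - 1)*(g + 1)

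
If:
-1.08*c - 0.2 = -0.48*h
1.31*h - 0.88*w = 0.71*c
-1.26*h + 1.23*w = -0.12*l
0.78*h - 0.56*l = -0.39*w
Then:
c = -0.41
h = -0.50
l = -0.99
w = -0.42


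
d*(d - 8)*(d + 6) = d^3 - 2*d^2 - 48*d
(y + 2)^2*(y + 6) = y^3 + 10*y^2 + 28*y + 24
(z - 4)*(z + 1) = z^2 - 3*z - 4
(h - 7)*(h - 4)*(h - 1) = h^3 - 12*h^2 + 39*h - 28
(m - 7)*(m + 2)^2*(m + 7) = m^4 + 4*m^3 - 45*m^2 - 196*m - 196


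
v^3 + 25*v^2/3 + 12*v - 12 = (v - 2/3)*(v + 3)*(v + 6)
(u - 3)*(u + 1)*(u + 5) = u^3 + 3*u^2 - 13*u - 15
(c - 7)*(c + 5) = c^2 - 2*c - 35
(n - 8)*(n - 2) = n^2 - 10*n + 16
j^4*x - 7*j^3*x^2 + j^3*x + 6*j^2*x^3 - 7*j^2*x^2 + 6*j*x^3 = j*(j - 6*x)*(j - x)*(j*x + x)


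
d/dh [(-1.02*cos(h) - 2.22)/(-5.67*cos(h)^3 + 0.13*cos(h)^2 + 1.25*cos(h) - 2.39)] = (11.5668*cos(h)^3 + 37.6296*cos(h)^2 - 0.5772*cos(h) - 5.2128)*sin(h)/(32.1489*cos(h)^6 - 1.4742*cos(h)^5 - 14.1581*cos(h)^4 + 27.4276*cos(h)^3 + 0.9411*cos(h)^2 - 5.975*cos(h) + 5.7121)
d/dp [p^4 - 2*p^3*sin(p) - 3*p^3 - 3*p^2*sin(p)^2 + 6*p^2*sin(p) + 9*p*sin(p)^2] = -2*p^3*cos(p) + 4*p^3 - 3*p^2*sin(2*p) + 6*sqrt(2)*p^2*cos(p + pi/4) - 9*p^2 + 12*p*sin(p) + 9*p*sin(2*p) + 3*p*cos(2*p) - 3*p - 9*cos(2*p)/2 + 9/2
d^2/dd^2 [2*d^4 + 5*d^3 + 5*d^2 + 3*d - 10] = 24*d^2 + 30*d + 10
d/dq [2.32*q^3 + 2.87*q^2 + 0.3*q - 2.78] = 6.96*q^2 + 5.74*q + 0.3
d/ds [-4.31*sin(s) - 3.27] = -4.31*cos(s)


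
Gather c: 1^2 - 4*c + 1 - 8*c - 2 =-12*c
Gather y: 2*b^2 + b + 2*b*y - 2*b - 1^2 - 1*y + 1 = 2*b^2 - b + y*(2*b - 1)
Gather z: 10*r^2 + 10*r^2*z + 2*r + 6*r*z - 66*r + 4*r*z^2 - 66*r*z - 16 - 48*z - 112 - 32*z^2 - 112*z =10*r^2 - 64*r + z^2*(4*r - 32) + z*(10*r^2 - 60*r - 160) - 128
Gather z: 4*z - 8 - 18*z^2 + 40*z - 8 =-18*z^2 + 44*z - 16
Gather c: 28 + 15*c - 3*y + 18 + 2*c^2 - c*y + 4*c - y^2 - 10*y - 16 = 2*c^2 + c*(19 - y) - y^2 - 13*y + 30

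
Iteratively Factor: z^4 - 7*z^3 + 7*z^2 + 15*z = (z - 5)*(z^3 - 2*z^2 - 3*z) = z*(z - 5)*(z^2 - 2*z - 3) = z*(z - 5)*(z + 1)*(z - 3)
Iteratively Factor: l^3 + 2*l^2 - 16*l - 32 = (l - 4)*(l^2 + 6*l + 8) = (l - 4)*(l + 4)*(l + 2)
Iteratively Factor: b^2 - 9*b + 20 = (b - 4)*(b - 5)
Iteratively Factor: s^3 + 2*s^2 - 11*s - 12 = (s + 1)*(s^2 + s - 12) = (s - 3)*(s + 1)*(s + 4)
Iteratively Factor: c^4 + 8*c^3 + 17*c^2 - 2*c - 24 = (c + 2)*(c^3 + 6*c^2 + 5*c - 12) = (c + 2)*(c + 3)*(c^2 + 3*c - 4) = (c + 2)*(c + 3)*(c + 4)*(c - 1)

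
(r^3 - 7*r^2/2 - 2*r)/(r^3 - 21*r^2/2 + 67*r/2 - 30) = r*(2*r + 1)/(2*r^2 - 13*r + 15)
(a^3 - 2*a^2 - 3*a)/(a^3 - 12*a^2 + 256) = a*(a^2 - 2*a - 3)/(a^3 - 12*a^2 + 256)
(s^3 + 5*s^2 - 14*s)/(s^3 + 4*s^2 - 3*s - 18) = s*(s + 7)/(s^2 + 6*s + 9)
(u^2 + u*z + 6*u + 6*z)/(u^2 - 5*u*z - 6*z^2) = (-u - 6)/(-u + 6*z)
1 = 1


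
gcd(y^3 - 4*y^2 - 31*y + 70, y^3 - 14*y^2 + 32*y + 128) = 1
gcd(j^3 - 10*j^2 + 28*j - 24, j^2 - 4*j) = 1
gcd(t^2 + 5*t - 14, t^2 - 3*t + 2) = t - 2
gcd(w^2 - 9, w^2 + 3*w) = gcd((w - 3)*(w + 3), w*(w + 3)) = w + 3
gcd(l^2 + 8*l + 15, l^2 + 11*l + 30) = l + 5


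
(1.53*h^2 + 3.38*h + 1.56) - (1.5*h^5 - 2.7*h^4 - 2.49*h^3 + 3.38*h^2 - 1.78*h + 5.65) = -1.5*h^5 + 2.7*h^4 + 2.49*h^3 - 1.85*h^2 + 5.16*h - 4.09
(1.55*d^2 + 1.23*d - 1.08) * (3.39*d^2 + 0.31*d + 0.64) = 5.2545*d^4 + 4.6502*d^3 - 2.2879*d^2 + 0.4524*d - 0.6912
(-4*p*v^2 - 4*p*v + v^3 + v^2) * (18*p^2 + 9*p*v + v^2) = -72*p^3*v^2 - 72*p^3*v - 18*p^2*v^3 - 18*p^2*v^2 + 5*p*v^4 + 5*p*v^3 + v^5 + v^4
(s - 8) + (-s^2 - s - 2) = -s^2 - 10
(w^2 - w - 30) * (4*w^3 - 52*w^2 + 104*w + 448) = 4*w^5 - 56*w^4 + 36*w^3 + 1904*w^2 - 3568*w - 13440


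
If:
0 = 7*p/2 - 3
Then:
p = 6/7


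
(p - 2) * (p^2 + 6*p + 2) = p^3 + 4*p^2 - 10*p - 4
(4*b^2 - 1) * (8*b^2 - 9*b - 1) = 32*b^4 - 36*b^3 - 12*b^2 + 9*b + 1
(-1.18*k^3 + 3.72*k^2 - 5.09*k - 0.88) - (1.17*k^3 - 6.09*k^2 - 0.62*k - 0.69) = -2.35*k^3 + 9.81*k^2 - 4.47*k - 0.19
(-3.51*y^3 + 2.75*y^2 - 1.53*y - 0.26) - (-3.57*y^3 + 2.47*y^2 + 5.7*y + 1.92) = 0.0600000000000001*y^3 + 0.28*y^2 - 7.23*y - 2.18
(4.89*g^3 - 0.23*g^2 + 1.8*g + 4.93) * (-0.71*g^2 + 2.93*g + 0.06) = -3.4719*g^5 + 14.491*g^4 - 1.6585*g^3 + 1.7599*g^2 + 14.5529*g + 0.2958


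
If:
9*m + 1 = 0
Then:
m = -1/9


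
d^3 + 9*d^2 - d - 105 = (d - 3)*(d + 5)*(d + 7)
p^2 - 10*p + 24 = (p - 6)*(p - 4)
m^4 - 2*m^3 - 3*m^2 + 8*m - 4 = (m - 2)*(m - 1)^2*(m + 2)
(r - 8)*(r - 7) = r^2 - 15*r + 56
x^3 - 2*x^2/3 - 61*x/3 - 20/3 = (x - 5)*(x + 1/3)*(x + 4)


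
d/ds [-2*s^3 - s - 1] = -6*s^2 - 1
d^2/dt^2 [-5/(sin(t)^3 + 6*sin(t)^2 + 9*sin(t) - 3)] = 15*(3*sin(t)^6 + 22*sin(t)^5 + 50*sin(t)^4 + 31*sin(t)^3 - 39*sin(t)^2 - 105*sin(t) - 66)/(sin(t)^3 + 6*sin(t)^2 + 9*sin(t) - 3)^3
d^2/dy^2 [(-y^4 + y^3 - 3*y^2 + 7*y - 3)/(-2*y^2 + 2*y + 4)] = (y^6 - 3*y^5 - 3*y^4 + 9*y^3 + 45*y^2 - 63*y + 35)/(y^6 - 3*y^5 - 3*y^4 + 11*y^3 + 6*y^2 - 12*y - 8)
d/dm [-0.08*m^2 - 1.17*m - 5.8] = -0.16*m - 1.17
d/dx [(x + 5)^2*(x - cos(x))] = (x + 5)*(2*x + (x + 5)*(sin(x) + 1) - 2*cos(x))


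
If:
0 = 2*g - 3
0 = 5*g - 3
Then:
No Solution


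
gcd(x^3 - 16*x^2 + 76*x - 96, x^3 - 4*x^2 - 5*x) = 1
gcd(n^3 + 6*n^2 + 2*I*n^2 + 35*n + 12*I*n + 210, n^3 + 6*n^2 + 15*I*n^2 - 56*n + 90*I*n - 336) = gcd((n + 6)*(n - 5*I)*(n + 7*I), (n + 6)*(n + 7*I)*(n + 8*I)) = n^2 + n*(6 + 7*I) + 42*I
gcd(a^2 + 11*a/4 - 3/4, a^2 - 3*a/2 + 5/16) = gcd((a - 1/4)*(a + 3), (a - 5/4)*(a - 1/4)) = a - 1/4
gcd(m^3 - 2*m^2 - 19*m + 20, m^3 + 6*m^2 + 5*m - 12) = m^2 + 3*m - 4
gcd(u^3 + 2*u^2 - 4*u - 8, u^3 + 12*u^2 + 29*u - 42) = 1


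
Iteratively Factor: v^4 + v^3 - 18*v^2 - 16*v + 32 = (v - 1)*(v^3 + 2*v^2 - 16*v - 32) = (v - 1)*(v + 4)*(v^2 - 2*v - 8) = (v - 4)*(v - 1)*(v + 4)*(v + 2)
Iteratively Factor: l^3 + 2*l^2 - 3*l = (l - 1)*(l^2 + 3*l) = (l - 1)*(l + 3)*(l)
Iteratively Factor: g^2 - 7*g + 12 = (g - 3)*(g - 4)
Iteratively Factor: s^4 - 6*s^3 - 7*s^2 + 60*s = (s - 5)*(s^3 - s^2 - 12*s) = s*(s - 5)*(s^2 - s - 12) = s*(s - 5)*(s + 3)*(s - 4)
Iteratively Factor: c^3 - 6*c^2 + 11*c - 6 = (c - 3)*(c^2 - 3*c + 2) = (c - 3)*(c - 2)*(c - 1)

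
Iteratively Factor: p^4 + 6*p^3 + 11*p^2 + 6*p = (p + 3)*(p^3 + 3*p^2 + 2*p) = (p + 2)*(p + 3)*(p^2 + p) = (p + 1)*(p + 2)*(p + 3)*(p)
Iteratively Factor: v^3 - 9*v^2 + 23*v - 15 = (v - 1)*(v^2 - 8*v + 15) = (v - 3)*(v - 1)*(v - 5)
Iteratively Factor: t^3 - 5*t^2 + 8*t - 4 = (t - 2)*(t^2 - 3*t + 2) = (t - 2)^2*(t - 1)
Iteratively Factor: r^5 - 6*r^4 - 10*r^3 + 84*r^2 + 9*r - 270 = (r + 2)*(r^4 - 8*r^3 + 6*r^2 + 72*r - 135) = (r + 2)*(r + 3)*(r^3 - 11*r^2 + 39*r - 45) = (r - 3)*(r + 2)*(r + 3)*(r^2 - 8*r + 15) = (r - 5)*(r - 3)*(r + 2)*(r + 3)*(r - 3)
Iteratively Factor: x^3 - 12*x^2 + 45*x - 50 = (x - 5)*(x^2 - 7*x + 10) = (x - 5)^2*(x - 2)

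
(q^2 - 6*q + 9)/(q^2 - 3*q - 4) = (-q^2 + 6*q - 9)/(-q^2 + 3*q + 4)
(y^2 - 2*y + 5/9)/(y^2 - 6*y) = (y^2 - 2*y + 5/9)/(y*(y - 6))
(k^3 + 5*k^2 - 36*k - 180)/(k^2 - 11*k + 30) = (k^2 + 11*k + 30)/(k - 5)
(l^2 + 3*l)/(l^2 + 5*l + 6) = l/(l + 2)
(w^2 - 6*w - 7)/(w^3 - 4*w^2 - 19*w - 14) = 1/(w + 2)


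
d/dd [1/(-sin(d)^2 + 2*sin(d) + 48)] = 2*(sin(d) - 1)*cos(d)/((sin(d) - 8)^2*(sin(d) + 6)^2)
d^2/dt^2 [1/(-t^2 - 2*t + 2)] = 2*(t^2 + 2*t - 4*(t + 1)^2 - 2)/(t^2 + 2*t - 2)^3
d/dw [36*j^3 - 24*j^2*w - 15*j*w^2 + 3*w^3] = -24*j^2 - 30*j*w + 9*w^2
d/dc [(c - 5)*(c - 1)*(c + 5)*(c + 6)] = 4*c^3 + 15*c^2 - 62*c - 125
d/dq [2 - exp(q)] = -exp(q)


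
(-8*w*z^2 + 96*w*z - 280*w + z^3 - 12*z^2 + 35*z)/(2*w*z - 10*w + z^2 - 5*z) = (-8*w*z + 56*w + z^2 - 7*z)/(2*w + z)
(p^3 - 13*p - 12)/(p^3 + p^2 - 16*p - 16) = (p + 3)/(p + 4)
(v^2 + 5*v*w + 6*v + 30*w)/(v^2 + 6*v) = (v + 5*w)/v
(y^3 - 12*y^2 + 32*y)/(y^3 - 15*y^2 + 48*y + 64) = y*(y - 4)/(y^2 - 7*y - 8)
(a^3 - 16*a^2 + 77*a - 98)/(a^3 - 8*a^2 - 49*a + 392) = (a^2 - 9*a + 14)/(a^2 - a - 56)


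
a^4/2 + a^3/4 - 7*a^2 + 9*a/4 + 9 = (a/2 + 1/2)*(a - 3)*(a - 3/2)*(a + 4)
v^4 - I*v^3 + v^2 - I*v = v*(v - I)^2*(v + I)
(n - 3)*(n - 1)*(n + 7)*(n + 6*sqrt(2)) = n^4 + 3*n^3 + 6*sqrt(2)*n^3 - 25*n^2 + 18*sqrt(2)*n^2 - 150*sqrt(2)*n + 21*n + 126*sqrt(2)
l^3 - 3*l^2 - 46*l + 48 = (l - 8)*(l - 1)*(l + 6)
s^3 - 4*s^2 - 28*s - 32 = (s - 8)*(s + 2)^2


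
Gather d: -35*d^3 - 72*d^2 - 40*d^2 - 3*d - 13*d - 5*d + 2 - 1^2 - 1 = -35*d^3 - 112*d^2 - 21*d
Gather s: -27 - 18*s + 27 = -18*s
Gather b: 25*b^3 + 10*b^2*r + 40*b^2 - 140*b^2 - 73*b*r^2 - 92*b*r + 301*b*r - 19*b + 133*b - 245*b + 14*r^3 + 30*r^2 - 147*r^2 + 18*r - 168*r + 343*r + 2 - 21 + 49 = 25*b^3 + b^2*(10*r - 100) + b*(-73*r^2 + 209*r - 131) + 14*r^3 - 117*r^2 + 193*r + 30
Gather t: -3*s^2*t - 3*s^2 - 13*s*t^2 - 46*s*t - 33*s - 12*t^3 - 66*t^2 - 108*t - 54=-3*s^2 - 33*s - 12*t^3 + t^2*(-13*s - 66) + t*(-3*s^2 - 46*s - 108) - 54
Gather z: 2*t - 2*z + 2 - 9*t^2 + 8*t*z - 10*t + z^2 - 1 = -9*t^2 - 8*t + z^2 + z*(8*t - 2) + 1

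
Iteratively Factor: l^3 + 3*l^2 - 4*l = (l + 4)*(l^2 - l) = (l - 1)*(l + 4)*(l)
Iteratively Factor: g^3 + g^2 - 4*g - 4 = (g + 1)*(g^2 - 4) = (g + 1)*(g + 2)*(g - 2)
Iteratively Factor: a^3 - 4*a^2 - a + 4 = (a + 1)*(a^2 - 5*a + 4) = (a - 4)*(a + 1)*(a - 1)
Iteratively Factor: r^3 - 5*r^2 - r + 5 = (r + 1)*(r^2 - 6*r + 5) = (r - 1)*(r + 1)*(r - 5)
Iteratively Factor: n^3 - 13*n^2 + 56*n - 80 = (n - 5)*(n^2 - 8*n + 16) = (n - 5)*(n - 4)*(n - 4)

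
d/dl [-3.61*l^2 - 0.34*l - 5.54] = -7.22*l - 0.34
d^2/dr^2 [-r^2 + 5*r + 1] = -2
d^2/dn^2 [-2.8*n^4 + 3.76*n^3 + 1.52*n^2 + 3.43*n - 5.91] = -33.6*n^2 + 22.56*n + 3.04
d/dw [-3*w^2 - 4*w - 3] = -6*w - 4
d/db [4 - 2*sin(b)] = -2*cos(b)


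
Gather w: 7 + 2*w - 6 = 2*w + 1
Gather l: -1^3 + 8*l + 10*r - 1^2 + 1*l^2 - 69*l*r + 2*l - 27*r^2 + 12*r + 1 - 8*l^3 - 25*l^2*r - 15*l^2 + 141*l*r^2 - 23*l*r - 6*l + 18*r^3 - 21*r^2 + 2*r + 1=-8*l^3 + l^2*(-25*r - 14) + l*(141*r^2 - 92*r + 4) + 18*r^3 - 48*r^2 + 24*r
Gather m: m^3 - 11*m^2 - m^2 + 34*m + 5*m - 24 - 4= m^3 - 12*m^2 + 39*m - 28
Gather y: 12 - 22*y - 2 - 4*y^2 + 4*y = -4*y^2 - 18*y + 10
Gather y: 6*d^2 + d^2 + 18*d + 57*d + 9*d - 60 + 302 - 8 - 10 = 7*d^2 + 84*d + 224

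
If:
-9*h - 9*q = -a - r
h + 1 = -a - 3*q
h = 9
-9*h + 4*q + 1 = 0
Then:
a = -70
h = 9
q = 20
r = 331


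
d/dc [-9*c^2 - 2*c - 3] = -18*c - 2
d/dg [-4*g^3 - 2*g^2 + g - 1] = -12*g^2 - 4*g + 1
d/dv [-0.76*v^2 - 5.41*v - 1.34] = -1.52*v - 5.41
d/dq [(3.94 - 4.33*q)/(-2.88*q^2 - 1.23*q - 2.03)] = (-12.4704*q^2 + 22.6944*q + 13.6361)/(8.2944*q^4 + 7.0848*q^3 + 13.2057*q^2 + 4.9938*q + 4.1209)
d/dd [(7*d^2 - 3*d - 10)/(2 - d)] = (-7*d^2 + 28*d - 16)/(d^2 - 4*d + 4)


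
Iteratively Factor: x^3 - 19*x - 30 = (x + 2)*(x^2 - 2*x - 15) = (x - 5)*(x + 2)*(x + 3)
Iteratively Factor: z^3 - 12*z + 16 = (z - 2)*(z^2 + 2*z - 8) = (z - 2)^2*(z + 4)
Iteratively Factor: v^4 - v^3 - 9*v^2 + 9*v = (v)*(v^3 - v^2 - 9*v + 9) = v*(v + 3)*(v^2 - 4*v + 3) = v*(v - 3)*(v + 3)*(v - 1)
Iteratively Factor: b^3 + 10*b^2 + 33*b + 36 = (b + 4)*(b^2 + 6*b + 9) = (b + 3)*(b + 4)*(b + 3)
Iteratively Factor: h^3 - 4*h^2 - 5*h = (h)*(h^2 - 4*h - 5) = h*(h + 1)*(h - 5)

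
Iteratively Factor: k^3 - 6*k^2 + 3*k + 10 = (k - 2)*(k^2 - 4*k - 5) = (k - 2)*(k + 1)*(k - 5)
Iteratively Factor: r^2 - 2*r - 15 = (r - 5)*(r + 3)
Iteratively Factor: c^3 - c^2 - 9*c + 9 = (c + 3)*(c^2 - 4*c + 3) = (c - 1)*(c + 3)*(c - 3)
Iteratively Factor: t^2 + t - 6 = (t - 2)*(t + 3)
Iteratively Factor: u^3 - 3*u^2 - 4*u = (u - 4)*(u^2 + u) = (u - 4)*(u + 1)*(u)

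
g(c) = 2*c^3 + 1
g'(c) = 6*c^2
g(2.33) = 26.30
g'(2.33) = 32.57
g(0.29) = 1.05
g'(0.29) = 0.50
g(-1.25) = -2.91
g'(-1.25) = 9.38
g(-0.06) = 1.00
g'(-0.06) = 0.02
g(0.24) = 1.03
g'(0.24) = 0.35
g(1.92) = 15.16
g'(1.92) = 22.12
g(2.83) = 46.33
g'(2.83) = 48.05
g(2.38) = 27.96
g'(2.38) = 33.99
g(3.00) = 55.00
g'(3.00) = 54.00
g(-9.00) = -1457.00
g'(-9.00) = 486.00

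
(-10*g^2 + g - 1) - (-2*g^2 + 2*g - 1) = -8*g^2 - g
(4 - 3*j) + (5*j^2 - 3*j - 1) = 5*j^2 - 6*j + 3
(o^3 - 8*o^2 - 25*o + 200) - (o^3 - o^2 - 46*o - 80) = -7*o^2 + 21*o + 280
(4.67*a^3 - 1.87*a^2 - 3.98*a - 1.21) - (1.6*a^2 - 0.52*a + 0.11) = 4.67*a^3 - 3.47*a^2 - 3.46*a - 1.32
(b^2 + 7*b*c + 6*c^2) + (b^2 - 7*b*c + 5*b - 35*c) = 2*b^2 + 5*b + 6*c^2 - 35*c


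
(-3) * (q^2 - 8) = 24 - 3*q^2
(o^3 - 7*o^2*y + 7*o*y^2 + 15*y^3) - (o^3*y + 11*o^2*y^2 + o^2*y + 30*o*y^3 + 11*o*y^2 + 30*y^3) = -o^3*y + o^3 - 11*o^2*y^2 - 8*o^2*y - 30*o*y^3 - 4*o*y^2 - 15*y^3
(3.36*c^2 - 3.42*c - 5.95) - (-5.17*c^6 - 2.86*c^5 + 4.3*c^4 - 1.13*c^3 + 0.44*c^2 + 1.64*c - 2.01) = 5.17*c^6 + 2.86*c^5 - 4.3*c^4 + 1.13*c^3 + 2.92*c^2 - 5.06*c - 3.94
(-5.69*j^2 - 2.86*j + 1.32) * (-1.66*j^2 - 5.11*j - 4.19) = 9.4454*j^4 + 33.8235*j^3 + 36.2645*j^2 + 5.2382*j - 5.5308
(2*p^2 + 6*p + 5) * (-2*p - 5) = -4*p^3 - 22*p^2 - 40*p - 25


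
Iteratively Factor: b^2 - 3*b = (b)*(b - 3)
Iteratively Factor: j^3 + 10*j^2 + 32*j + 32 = (j + 4)*(j^2 + 6*j + 8) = (j + 4)^2*(j + 2)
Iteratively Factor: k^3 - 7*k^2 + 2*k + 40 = (k - 4)*(k^2 - 3*k - 10) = (k - 5)*(k - 4)*(k + 2)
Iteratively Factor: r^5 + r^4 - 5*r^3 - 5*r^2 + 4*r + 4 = (r + 2)*(r^4 - r^3 - 3*r^2 + r + 2) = (r + 1)*(r + 2)*(r^3 - 2*r^2 - r + 2) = (r - 1)*(r + 1)*(r + 2)*(r^2 - r - 2) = (r - 2)*(r - 1)*(r + 1)*(r + 2)*(r + 1)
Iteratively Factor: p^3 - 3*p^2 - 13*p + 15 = (p + 3)*(p^2 - 6*p + 5) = (p - 5)*(p + 3)*(p - 1)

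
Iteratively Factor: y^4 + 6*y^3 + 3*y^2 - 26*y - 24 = (y + 4)*(y^3 + 2*y^2 - 5*y - 6) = (y + 1)*(y + 4)*(y^2 + y - 6) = (y - 2)*(y + 1)*(y + 4)*(y + 3)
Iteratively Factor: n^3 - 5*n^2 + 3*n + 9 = (n - 3)*(n^2 - 2*n - 3) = (n - 3)*(n + 1)*(n - 3)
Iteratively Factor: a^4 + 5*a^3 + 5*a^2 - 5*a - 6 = (a + 1)*(a^3 + 4*a^2 + a - 6) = (a + 1)*(a + 2)*(a^2 + 2*a - 3) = (a - 1)*(a + 1)*(a + 2)*(a + 3)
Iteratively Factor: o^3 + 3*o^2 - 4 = (o + 2)*(o^2 + o - 2) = (o - 1)*(o + 2)*(o + 2)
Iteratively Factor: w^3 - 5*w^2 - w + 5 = (w - 5)*(w^2 - 1) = (w - 5)*(w + 1)*(w - 1)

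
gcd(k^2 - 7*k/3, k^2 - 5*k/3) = k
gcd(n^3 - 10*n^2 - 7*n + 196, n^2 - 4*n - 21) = n - 7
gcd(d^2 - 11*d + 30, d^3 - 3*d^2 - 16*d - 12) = d - 6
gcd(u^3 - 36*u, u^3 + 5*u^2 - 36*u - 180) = u^2 - 36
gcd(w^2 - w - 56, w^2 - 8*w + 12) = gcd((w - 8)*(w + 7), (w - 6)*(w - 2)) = 1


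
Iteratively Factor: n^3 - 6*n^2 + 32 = (n - 4)*(n^2 - 2*n - 8) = (n - 4)*(n + 2)*(n - 4)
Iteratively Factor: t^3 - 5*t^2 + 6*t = (t)*(t^2 - 5*t + 6) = t*(t - 2)*(t - 3)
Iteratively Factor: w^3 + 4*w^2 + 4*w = (w)*(w^2 + 4*w + 4) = w*(w + 2)*(w + 2)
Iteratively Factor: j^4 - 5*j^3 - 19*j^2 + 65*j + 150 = (j - 5)*(j^3 - 19*j - 30) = (j - 5)^2*(j^2 + 5*j + 6) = (j - 5)^2*(j + 2)*(j + 3)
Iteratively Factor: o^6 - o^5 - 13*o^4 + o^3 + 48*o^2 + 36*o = (o + 2)*(o^5 - 3*o^4 - 7*o^3 + 15*o^2 + 18*o) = o*(o + 2)*(o^4 - 3*o^3 - 7*o^2 + 15*o + 18) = o*(o - 3)*(o + 2)*(o^3 - 7*o - 6) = o*(o - 3)*(o + 2)^2*(o^2 - 2*o - 3) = o*(o - 3)^2*(o + 2)^2*(o + 1)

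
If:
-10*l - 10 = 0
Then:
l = -1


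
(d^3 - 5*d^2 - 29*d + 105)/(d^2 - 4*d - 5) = (-d^3 + 5*d^2 + 29*d - 105)/(-d^2 + 4*d + 5)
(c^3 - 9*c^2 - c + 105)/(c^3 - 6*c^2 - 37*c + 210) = (c + 3)/(c + 6)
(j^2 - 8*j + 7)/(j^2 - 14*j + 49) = (j - 1)/(j - 7)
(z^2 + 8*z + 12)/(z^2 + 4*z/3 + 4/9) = 9*(z^2 + 8*z + 12)/(9*z^2 + 12*z + 4)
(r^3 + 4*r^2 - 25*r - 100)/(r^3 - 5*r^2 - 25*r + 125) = (r + 4)/(r - 5)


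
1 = 1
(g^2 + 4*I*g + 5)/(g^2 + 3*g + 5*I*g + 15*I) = (g - I)/(g + 3)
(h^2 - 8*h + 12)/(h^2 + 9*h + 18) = (h^2 - 8*h + 12)/(h^2 + 9*h + 18)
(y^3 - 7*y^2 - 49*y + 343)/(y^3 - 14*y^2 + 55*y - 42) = (y^2 - 49)/(y^2 - 7*y + 6)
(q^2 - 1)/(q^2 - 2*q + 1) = (q + 1)/(q - 1)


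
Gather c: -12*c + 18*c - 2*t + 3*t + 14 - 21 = 6*c + t - 7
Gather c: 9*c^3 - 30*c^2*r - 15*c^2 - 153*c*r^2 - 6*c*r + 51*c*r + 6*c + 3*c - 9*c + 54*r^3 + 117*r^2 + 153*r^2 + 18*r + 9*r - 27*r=9*c^3 + c^2*(-30*r - 15) + c*(-153*r^2 + 45*r) + 54*r^3 + 270*r^2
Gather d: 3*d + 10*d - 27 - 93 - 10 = 13*d - 130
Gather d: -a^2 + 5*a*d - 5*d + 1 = -a^2 + d*(5*a - 5) + 1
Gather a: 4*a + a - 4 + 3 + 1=5*a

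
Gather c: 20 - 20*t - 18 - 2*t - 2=-22*t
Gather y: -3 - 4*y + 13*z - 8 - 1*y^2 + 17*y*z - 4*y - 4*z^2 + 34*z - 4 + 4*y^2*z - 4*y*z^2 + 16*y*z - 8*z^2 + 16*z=y^2*(4*z - 1) + y*(-4*z^2 + 33*z - 8) - 12*z^2 + 63*z - 15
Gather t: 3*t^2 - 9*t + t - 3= 3*t^2 - 8*t - 3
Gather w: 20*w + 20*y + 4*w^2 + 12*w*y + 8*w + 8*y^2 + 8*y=4*w^2 + w*(12*y + 28) + 8*y^2 + 28*y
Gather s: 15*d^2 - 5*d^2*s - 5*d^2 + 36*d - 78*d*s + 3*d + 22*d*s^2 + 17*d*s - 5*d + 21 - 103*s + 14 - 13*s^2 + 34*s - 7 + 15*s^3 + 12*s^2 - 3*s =10*d^2 + 34*d + 15*s^3 + s^2*(22*d - 1) + s*(-5*d^2 - 61*d - 72) + 28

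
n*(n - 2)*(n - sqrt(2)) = n^3 - 2*n^2 - sqrt(2)*n^2 + 2*sqrt(2)*n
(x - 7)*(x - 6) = x^2 - 13*x + 42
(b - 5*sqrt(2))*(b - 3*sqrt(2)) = b^2 - 8*sqrt(2)*b + 30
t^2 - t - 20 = (t - 5)*(t + 4)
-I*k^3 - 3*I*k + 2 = (k - 2*I)*(k + I)*(-I*k + 1)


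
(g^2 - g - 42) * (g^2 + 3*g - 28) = g^4 + 2*g^3 - 73*g^2 - 98*g + 1176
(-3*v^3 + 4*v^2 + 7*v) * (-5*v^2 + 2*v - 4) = 15*v^5 - 26*v^4 - 15*v^3 - 2*v^2 - 28*v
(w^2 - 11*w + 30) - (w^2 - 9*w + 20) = 10 - 2*w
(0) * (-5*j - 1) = 0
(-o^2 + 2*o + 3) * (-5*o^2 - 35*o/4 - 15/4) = 5*o^4 - 5*o^3/4 - 115*o^2/4 - 135*o/4 - 45/4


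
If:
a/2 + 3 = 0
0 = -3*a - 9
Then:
No Solution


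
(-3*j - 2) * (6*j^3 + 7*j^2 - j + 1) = -18*j^4 - 33*j^3 - 11*j^2 - j - 2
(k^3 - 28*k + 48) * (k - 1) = k^4 - k^3 - 28*k^2 + 76*k - 48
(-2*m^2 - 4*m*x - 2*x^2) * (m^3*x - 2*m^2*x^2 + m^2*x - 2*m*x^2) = -2*m^5*x - 2*m^4*x + 6*m^3*x^3 + 4*m^2*x^4 + 6*m^2*x^3 + 4*m*x^4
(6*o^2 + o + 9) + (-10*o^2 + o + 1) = -4*o^2 + 2*o + 10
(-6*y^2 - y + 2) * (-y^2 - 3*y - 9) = 6*y^4 + 19*y^3 + 55*y^2 + 3*y - 18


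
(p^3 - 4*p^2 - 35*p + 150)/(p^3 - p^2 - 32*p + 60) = (p - 5)/(p - 2)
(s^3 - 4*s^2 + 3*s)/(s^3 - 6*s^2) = (s^2 - 4*s + 3)/(s*(s - 6))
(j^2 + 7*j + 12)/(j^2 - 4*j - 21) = (j + 4)/(j - 7)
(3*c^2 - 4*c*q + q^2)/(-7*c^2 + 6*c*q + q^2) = (-3*c + q)/(7*c + q)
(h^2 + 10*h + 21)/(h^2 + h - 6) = (h + 7)/(h - 2)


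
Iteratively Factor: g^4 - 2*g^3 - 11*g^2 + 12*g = (g - 1)*(g^3 - g^2 - 12*g) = (g - 1)*(g + 3)*(g^2 - 4*g) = (g - 4)*(g - 1)*(g + 3)*(g)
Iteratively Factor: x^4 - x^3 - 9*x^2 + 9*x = (x - 1)*(x^3 - 9*x) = (x - 3)*(x - 1)*(x^2 + 3*x) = (x - 3)*(x - 1)*(x + 3)*(x)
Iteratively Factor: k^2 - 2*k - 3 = (k + 1)*(k - 3)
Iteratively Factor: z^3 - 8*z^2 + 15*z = (z)*(z^2 - 8*z + 15) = z*(z - 3)*(z - 5)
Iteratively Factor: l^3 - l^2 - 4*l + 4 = (l + 2)*(l^2 - 3*l + 2) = (l - 2)*(l + 2)*(l - 1)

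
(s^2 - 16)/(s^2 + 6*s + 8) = (s - 4)/(s + 2)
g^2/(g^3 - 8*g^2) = 1/(g - 8)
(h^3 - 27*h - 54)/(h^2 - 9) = (h^2 - 3*h - 18)/(h - 3)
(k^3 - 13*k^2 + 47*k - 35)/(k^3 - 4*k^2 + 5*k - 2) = (k^2 - 12*k + 35)/(k^2 - 3*k + 2)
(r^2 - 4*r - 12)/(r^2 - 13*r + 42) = (r + 2)/(r - 7)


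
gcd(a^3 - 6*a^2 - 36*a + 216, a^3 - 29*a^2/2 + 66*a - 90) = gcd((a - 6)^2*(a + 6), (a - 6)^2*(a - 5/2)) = a^2 - 12*a + 36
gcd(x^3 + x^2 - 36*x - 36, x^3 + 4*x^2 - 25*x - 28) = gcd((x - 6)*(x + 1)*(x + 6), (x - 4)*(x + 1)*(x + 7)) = x + 1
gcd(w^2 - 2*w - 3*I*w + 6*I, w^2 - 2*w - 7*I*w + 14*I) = w - 2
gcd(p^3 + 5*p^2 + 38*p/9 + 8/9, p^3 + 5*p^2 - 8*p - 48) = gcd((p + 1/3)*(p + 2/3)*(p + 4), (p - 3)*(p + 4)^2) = p + 4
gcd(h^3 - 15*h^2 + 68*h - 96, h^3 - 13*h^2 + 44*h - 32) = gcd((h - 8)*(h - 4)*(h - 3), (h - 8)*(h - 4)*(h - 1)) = h^2 - 12*h + 32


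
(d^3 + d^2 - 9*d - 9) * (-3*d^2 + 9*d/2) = -3*d^5 + 3*d^4/2 + 63*d^3/2 - 27*d^2/2 - 81*d/2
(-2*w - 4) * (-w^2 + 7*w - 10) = 2*w^3 - 10*w^2 - 8*w + 40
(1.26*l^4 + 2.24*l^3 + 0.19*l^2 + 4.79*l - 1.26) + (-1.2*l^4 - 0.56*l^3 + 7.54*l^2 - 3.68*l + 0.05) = 0.0600000000000001*l^4 + 1.68*l^3 + 7.73*l^2 + 1.11*l - 1.21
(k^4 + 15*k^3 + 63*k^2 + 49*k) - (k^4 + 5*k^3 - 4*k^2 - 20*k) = 10*k^3 + 67*k^2 + 69*k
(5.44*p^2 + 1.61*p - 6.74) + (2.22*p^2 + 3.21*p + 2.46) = 7.66*p^2 + 4.82*p - 4.28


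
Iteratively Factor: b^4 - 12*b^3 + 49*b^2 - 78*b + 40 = (b - 1)*(b^3 - 11*b^2 + 38*b - 40) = (b - 4)*(b - 1)*(b^2 - 7*b + 10) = (b - 4)*(b - 2)*(b - 1)*(b - 5)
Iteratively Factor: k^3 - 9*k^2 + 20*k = (k)*(k^2 - 9*k + 20) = k*(k - 5)*(k - 4)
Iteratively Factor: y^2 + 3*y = (y)*(y + 3)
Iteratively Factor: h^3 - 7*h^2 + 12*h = (h - 3)*(h^2 - 4*h) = (h - 4)*(h - 3)*(h)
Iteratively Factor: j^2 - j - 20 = (j + 4)*(j - 5)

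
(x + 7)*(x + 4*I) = x^2 + 7*x + 4*I*x + 28*I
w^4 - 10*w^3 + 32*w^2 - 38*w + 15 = (w - 5)*(w - 3)*(w - 1)^2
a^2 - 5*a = a*(a - 5)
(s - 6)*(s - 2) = s^2 - 8*s + 12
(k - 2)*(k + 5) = k^2 + 3*k - 10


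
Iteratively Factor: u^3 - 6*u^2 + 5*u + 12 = (u - 4)*(u^2 - 2*u - 3) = (u - 4)*(u - 3)*(u + 1)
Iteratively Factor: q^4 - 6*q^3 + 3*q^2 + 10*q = (q - 5)*(q^3 - q^2 - 2*q) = (q - 5)*(q + 1)*(q^2 - 2*q) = q*(q - 5)*(q + 1)*(q - 2)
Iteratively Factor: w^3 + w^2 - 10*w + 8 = (w + 4)*(w^2 - 3*w + 2) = (w - 2)*(w + 4)*(w - 1)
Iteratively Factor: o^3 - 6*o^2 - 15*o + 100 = (o - 5)*(o^2 - o - 20) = (o - 5)*(o + 4)*(o - 5)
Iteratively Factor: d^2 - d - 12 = (d + 3)*(d - 4)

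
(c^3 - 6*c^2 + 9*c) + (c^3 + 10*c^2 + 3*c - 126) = 2*c^3 + 4*c^2 + 12*c - 126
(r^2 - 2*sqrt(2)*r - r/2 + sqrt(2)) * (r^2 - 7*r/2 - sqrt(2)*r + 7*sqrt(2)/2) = r^4 - 3*sqrt(2)*r^3 - 4*r^3 + 23*r^2/4 + 12*sqrt(2)*r^2 - 16*r - 21*sqrt(2)*r/4 + 7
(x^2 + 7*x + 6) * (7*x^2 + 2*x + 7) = 7*x^4 + 51*x^3 + 63*x^2 + 61*x + 42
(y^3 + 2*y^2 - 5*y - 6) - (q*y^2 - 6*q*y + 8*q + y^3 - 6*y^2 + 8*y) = -q*y^2 + 6*q*y - 8*q + 8*y^2 - 13*y - 6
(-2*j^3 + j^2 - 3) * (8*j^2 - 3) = -16*j^5 + 8*j^4 + 6*j^3 - 27*j^2 + 9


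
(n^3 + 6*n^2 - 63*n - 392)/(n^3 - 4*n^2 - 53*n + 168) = (n + 7)/(n - 3)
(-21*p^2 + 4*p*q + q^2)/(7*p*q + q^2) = (-3*p + q)/q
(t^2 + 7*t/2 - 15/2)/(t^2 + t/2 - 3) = (t + 5)/(t + 2)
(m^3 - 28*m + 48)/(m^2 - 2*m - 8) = (m^2 + 4*m - 12)/(m + 2)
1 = 1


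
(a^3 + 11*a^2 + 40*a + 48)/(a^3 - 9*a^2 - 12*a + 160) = (a^2 + 7*a + 12)/(a^2 - 13*a + 40)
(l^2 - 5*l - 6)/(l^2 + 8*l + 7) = (l - 6)/(l + 7)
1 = 1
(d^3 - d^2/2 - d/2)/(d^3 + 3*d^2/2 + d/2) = (d - 1)/(d + 1)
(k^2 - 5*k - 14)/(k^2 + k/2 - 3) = 2*(k - 7)/(2*k - 3)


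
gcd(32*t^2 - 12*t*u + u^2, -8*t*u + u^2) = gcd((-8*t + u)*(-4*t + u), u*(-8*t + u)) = 8*t - u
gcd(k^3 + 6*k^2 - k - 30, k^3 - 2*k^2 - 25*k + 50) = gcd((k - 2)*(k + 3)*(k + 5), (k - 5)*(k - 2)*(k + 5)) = k^2 + 3*k - 10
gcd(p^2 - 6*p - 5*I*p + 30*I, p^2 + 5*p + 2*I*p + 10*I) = 1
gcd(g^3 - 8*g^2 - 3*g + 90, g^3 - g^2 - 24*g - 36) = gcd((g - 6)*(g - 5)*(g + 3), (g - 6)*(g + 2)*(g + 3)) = g^2 - 3*g - 18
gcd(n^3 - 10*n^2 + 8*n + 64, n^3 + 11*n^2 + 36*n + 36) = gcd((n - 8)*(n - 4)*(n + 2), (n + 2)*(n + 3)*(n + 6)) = n + 2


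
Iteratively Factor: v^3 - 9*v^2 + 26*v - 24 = (v - 4)*(v^2 - 5*v + 6) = (v - 4)*(v - 2)*(v - 3)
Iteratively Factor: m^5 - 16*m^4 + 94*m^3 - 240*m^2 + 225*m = (m - 5)*(m^4 - 11*m^3 + 39*m^2 - 45*m) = (m - 5)*(m - 3)*(m^3 - 8*m^2 + 15*m) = (m - 5)^2*(m - 3)*(m^2 - 3*m) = (m - 5)^2*(m - 3)^2*(m)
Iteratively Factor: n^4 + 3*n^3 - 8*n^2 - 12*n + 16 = (n - 2)*(n^3 + 5*n^2 + 2*n - 8) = (n - 2)*(n + 4)*(n^2 + n - 2) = (n - 2)*(n - 1)*(n + 4)*(n + 2)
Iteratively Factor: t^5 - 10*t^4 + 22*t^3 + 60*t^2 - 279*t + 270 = (t - 3)*(t^4 - 7*t^3 + t^2 + 63*t - 90) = (t - 3)*(t - 2)*(t^3 - 5*t^2 - 9*t + 45) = (t - 5)*(t - 3)*(t - 2)*(t^2 - 9) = (t - 5)*(t - 3)*(t - 2)*(t + 3)*(t - 3)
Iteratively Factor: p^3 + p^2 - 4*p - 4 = (p - 2)*(p^2 + 3*p + 2) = (p - 2)*(p + 2)*(p + 1)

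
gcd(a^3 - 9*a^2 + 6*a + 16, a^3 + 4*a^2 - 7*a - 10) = a^2 - a - 2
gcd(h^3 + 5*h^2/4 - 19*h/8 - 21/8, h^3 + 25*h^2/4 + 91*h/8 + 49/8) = h^2 + 11*h/4 + 7/4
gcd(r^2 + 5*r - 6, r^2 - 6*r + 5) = r - 1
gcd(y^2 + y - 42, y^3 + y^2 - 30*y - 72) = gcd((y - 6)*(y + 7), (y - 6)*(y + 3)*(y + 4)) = y - 6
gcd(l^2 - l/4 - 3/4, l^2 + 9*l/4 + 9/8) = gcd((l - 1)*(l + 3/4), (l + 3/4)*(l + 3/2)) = l + 3/4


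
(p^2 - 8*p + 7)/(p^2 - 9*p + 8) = (p - 7)/(p - 8)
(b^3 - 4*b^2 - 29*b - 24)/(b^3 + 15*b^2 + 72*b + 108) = (b^2 - 7*b - 8)/(b^2 + 12*b + 36)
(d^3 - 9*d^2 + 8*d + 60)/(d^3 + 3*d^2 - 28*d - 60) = (d - 6)/(d + 6)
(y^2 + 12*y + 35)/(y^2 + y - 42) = (y + 5)/(y - 6)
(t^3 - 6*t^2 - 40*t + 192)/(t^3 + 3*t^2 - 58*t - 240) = (t - 4)/(t + 5)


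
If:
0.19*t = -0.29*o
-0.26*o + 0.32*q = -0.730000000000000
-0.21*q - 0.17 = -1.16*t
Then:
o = 0.16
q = -2.15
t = -0.24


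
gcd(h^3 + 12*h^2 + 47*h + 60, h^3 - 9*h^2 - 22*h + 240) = h + 5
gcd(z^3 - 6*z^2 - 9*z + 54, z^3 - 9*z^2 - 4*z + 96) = z + 3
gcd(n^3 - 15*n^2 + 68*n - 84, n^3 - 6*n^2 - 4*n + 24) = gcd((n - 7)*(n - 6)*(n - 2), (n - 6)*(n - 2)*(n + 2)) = n^2 - 8*n + 12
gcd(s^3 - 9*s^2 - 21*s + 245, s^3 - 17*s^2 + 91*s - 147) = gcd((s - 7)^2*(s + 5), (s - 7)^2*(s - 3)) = s^2 - 14*s + 49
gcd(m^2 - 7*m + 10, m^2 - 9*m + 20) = m - 5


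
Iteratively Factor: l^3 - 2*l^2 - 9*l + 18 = (l + 3)*(l^2 - 5*l + 6) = (l - 3)*(l + 3)*(l - 2)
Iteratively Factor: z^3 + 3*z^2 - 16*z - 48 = (z + 3)*(z^2 - 16) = (z - 4)*(z + 3)*(z + 4)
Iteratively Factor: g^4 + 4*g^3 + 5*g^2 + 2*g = (g + 1)*(g^3 + 3*g^2 + 2*g) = (g + 1)*(g + 2)*(g^2 + g) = (g + 1)^2*(g + 2)*(g)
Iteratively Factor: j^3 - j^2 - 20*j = (j)*(j^2 - j - 20) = j*(j - 5)*(j + 4)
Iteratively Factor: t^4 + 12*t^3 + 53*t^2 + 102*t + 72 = (t + 3)*(t^3 + 9*t^2 + 26*t + 24) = (t + 3)*(t + 4)*(t^2 + 5*t + 6) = (t + 3)^2*(t + 4)*(t + 2)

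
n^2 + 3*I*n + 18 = (n - 3*I)*(n + 6*I)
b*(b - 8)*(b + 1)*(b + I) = b^4 - 7*b^3 + I*b^3 - 8*b^2 - 7*I*b^2 - 8*I*b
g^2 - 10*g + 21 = (g - 7)*(g - 3)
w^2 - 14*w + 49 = (w - 7)^2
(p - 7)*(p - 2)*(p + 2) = p^3 - 7*p^2 - 4*p + 28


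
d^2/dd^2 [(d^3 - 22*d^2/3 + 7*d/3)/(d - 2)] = 2*(3*d^3 - 18*d^2 + 36*d - 74)/(3*(d^3 - 6*d^2 + 12*d - 8))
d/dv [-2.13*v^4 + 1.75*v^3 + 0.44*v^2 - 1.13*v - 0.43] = -8.52*v^3 + 5.25*v^2 + 0.88*v - 1.13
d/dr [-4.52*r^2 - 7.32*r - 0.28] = -9.04*r - 7.32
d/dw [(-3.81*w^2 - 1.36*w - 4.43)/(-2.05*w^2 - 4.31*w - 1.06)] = (13.6331*w^2 - 10.0858*w - 17.6517)/(4.2025*w^4 + 17.671*w^3 + 22.9221*w^2 + 9.1372*w + 1.1236)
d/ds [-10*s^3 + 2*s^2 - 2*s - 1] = -30*s^2 + 4*s - 2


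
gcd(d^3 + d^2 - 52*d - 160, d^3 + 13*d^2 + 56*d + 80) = d^2 + 9*d + 20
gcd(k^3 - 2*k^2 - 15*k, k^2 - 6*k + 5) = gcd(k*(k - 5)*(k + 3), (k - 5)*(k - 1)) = k - 5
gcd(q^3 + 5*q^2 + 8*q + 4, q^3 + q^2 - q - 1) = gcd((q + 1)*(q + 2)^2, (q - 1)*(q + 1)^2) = q + 1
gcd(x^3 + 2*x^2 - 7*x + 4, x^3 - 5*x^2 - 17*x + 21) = x - 1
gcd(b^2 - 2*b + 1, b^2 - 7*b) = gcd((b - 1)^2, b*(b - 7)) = 1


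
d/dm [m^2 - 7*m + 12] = 2*m - 7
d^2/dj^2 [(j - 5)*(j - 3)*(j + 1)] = 6*j - 14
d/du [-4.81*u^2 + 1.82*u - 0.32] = 1.82 - 9.62*u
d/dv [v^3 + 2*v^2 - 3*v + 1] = 3*v^2 + 4*v - 3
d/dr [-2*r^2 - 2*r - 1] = -4*r - 2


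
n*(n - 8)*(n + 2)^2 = n^4 - 4*n^3 - 28*n^2 - 32*n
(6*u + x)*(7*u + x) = 42*u^2 + 13*u*x + x^2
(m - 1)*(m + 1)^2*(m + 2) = m^4 + 3*m^3 + m^2 - 3*m - 2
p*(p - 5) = p^2 - 5*p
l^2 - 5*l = l*(l - 5)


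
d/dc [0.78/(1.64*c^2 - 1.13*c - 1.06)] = (0.8814 - 2.5584*c)/(-1.64*c^2 + 1.13*c + 1.06)^2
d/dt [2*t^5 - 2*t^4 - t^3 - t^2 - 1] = t*(10*t^3 - 8*t^2 - 3*t - 2)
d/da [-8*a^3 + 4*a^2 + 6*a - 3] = -24*a^2 + 8*a + 6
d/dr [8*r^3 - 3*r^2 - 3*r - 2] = 24*r^2 - 6*r - 3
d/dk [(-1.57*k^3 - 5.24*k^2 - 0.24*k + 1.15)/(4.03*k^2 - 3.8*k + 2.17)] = (-6.3271*k^4 + 11.932*k^3 + 10.6585*k^2 - 32.0106*k + 3.8492)/(16.2409*k^4 - 30.628*k^3 + 31.9302*k^2 - 16.492*k + 4.7089)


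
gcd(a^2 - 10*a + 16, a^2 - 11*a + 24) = a - 8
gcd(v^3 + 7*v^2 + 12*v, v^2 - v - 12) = v + 3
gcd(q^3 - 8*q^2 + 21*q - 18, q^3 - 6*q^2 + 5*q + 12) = q - 3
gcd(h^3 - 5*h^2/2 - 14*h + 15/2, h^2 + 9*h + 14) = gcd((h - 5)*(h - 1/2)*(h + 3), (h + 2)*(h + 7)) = 1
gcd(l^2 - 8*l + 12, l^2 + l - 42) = l - 6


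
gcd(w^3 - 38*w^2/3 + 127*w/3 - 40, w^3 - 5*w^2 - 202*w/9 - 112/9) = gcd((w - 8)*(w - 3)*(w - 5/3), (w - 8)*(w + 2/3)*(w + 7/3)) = w - 8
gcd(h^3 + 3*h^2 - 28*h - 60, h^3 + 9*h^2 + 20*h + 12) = h^2 + 8*h + 12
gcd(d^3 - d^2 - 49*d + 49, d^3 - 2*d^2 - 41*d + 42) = d^2 - 8*d + 7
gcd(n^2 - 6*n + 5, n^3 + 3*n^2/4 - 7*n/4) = n - 1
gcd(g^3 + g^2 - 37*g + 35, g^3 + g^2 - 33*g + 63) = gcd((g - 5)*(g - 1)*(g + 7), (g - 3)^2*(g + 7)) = g + 7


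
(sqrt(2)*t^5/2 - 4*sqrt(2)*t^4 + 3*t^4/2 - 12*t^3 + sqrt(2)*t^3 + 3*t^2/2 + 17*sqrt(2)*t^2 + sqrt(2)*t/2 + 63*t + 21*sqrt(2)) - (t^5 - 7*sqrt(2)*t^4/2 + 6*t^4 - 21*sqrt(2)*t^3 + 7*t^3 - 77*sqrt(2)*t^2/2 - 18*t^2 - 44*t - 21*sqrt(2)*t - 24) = -t^5 + sqrt(2)*t^5/2 - 9*t^4/2 - sqrt(2)*t^4/2 - 19*t^3 + 22*sqrt(2)*t^3 + 39*t^2/2 + 111*sqrt(2)*t^2/2 + 43*sqrt(2)*t/2 + 107*t + 24 + 21*sqrt(2)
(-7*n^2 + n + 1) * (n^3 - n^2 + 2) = -7*n^5 + 8*n^4 - 15*n^2 + 2*n + 2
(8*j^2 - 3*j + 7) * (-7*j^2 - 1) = -56*j^4 + 21*j^3 - 57*j^2 + 3*j - 7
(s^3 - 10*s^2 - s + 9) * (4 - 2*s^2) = -2*s^5 + 20*s^4 + 6*s^3 - 58*s^2 - 4*s + 36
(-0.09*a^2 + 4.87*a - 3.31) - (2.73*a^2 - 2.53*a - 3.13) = -2.82*a^2 + 7.4*a - 0.18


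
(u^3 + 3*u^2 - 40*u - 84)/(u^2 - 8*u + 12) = (u^2 + 9*u + 14)/(u - 2)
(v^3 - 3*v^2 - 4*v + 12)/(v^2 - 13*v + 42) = (v^3 - 3*v^2 - 4*v + 12)/(v^2 - 13*v + 42)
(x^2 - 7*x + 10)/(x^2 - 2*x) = (x - 5)/x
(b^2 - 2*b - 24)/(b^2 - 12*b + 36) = (b + 4)/(b - 6)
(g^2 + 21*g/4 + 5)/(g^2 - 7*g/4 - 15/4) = (g + 4)/(g - 3)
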